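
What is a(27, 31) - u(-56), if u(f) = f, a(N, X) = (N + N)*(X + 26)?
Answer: 3134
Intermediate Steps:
a(N, X) = 2*N*(26 + X) (a(N, X) = (2*N)*(26 + X) = 2*N*(26 + X))
a(27, 31) - u(-56) = 2*27*(26 + 31) - 1*(-56) = 2*27*57 + 56 = 3078 + 56 = 3134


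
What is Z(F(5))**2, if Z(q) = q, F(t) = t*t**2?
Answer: 15625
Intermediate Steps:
F(t) = t**3
Z(F(5))**2 = (5**3)**2 = 125**2 = 15625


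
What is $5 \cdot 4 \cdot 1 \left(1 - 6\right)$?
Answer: $-100$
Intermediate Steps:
$5 \cdot 4 \cdot 1 \left(1 - 6\right) = 20 \cdot 1 \left(-5\right) = 20 \left(-5\right) = -100$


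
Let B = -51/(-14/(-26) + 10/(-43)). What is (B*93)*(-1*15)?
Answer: 4418895/19 ≈ 2.3257e+5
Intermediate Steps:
B = -9503/57 (B = -51/(-14*(-1/26) + 10*(-1/43)) = -51/(7/13 - 10/43) = -51/171/559 = -51*559/171 = -9503/57 ≈ -166.72)
(B*93)*(-1*15) = (-9503/57*93)*(-1*15) = -294593/19*(-15) = 4418895/19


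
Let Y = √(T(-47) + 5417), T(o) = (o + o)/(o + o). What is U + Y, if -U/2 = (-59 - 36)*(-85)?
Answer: -16150 + 3*√602 ≈ -16076.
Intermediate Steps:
T(o) = 1 (T(o) = (2*o)/((2*o)) = (2*o)*(1/(2*o)) = 1)
Y = 3*√602 (Y = √(1 + 5417) = √5418 = 3*√602 ≈ 73.607)
U = -16150 (U = -2*(-59 - 36)*(-85) = -(-190)*(-85) = -2*8075 = -16150)
U + Y = -16150 + 3*√602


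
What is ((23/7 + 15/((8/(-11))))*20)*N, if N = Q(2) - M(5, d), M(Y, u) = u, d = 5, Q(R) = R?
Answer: 14565/14 ≈ 1040.4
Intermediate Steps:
N = -3 (N = 2 - 1*5 = 2 - 5 = -3)
((23/7 + 15/((8/(-11))))*20)*N = ((23/7 + 15/((8/(-11))))*20)*(-3) = ((23*(⅐) + 15/((8*(-1/11))))*20)*(-3) = ((23/7 + 15/(-8/11))*20)*(-3) = ((23/7 + 15*(-11/8))*20)*(-3) = ((23/7 - 165/8)*20)*(-3) = -971/56*20*(-3) = -4855/14*(-3) = 14565/14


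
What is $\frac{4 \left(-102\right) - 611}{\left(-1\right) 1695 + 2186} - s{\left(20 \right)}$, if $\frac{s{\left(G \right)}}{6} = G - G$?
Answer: $- \frac{1019}{491} \approx -2.0754$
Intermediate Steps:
$s{\left(G \right)} = 0$ ($s{\left(G \right)} = 6 \left(G - G\right) = 6 \cdot 0 = 0$)
$\frac{4 \left(-102\right) - 611}{\left(-1\right) 1695 + 2186} - s{\left(20 \right)} = \frac{4 \left(-102\right) - 611}{\left(-1\right) 1695 + 2186} - 0 = \frac{-408 + \left(-1077 + 466\right)}{-1695 + 2186} + 0 = \frac{-408 - 611}{491} + 0 = \left(-1019\right) \frac{1}{491} + 0 = - \frac{1019}{491} + 0 = - \frac{1019}{491}$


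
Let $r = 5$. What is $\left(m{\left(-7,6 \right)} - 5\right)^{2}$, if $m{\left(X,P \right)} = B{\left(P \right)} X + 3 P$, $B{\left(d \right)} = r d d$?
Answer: $1555009$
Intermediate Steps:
$B{\left(d \right)} = 5 d^{2}$ ($B{\left(d \right)} = 5 d d = 5 d^{2}$)
$m{\left(X,P \right)} = 3 P + 5 X P^{2}$ ($m{\left(X,P \right)} = 5 P^{2} X + 3 P = 5 X P^{2} + 3 P = 3 P + 5 X P^{2}$)
$\left(m{\left(-7,6 \right)} - 5\right)^{2} = \left(6 \left(3 + 5 \cdot 6 \left(-7\right)\right) - 5\right)^{2} = \left(6 \left(3 - 210\right) - 5\right)^{2} = \left(6 \left(-207\right) - 5\right)^{2} = \left(-1242 - 5\right)^{2} = \left(-1247\right)^{2} = 1555009$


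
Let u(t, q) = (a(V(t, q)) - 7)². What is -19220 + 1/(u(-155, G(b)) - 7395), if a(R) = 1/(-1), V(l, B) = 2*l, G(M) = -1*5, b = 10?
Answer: -140901821/7331 ≈ -19220.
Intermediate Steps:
G(M) = -5
a(R) = -1 (a(R) = 1*(-1) = -1)
u(t, q) = 64 (u(t, q) = (-1 - 7)² = (-8)² = 64)
-19220 + 1/(u(-155, G(b)) - 7395) = -19220 + 1/(64 - 7395) = -19220 + 1/(-7331) = -19220 - 1/7331 = -140901821/7331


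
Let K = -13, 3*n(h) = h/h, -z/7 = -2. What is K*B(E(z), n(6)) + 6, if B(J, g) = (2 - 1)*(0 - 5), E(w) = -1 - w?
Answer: 71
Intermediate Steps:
z = 14 (z = -7*(-2) = 14)
n(h) = 1/3 (n(h) = (h/h)/3 = (1/3)*1 = 1/3)
B(J, g) = -5 (B(J, g) = 1*(-5) = -5)
K*B(E(z), n(6)) + 6 = -13*(-5) + 6 = 65 + 6 = 71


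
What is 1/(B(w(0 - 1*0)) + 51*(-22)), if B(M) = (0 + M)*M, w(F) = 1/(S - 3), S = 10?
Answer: -49/54977 ≈ -0.00089128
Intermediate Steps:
w(F) = ⅐ (w(F) = 1/(10 - 3) = 1/7 = ⅐)
B(M) = M² (B(M) = M*M = M²)
1/(B(w(0 - 1*0)) + 51*(-22)) = 1/((⅐)² + 51*(-22)) = 1/(1/49 - 1122) = 1/(-54977/49) = -49/54977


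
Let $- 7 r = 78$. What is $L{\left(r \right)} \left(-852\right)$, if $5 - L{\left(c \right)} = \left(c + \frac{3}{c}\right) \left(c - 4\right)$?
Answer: $\frac{91075392}{637} \approx 1.4298 \cdot 10^{5}$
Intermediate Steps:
$r = - \frac{78}{7}$ ($r = \left(- \frac{1}{7}\right) 78 = - \frac{78}{7} \approx -11.143$)
$L{\left(c \right)} = 5 - \left(-4 + c\right) \left(c + \frac{3}{c}\right)$ ($L{\left(c \right)} = 5 - \left(c + \frac{3}{c}\right) \left(c - 4\right) = 5 - \left(c + \frac{3}{c}\right) \left(-4 + c\right) = 5 - \left(-4 + c\right) \left(c + \frac{3}{c}\right)$)
$L{\left(r \right)} \left(-852\right) = \left(2 - \left(- \frac{78}{7}\right)^{2} + 4 \left(- \frac{78}{7}\right) + \frac{12}{- \frac{78}{7}}\right) \left(-852\right) = \left(2 - \frac{6084}{49} - \frac{312}{7} + 12 \left(- \frac{7}{78}\right)\right) \left(-852\right) = \left(2 - \frac{6084}{49} - \frac{312}{7} - \frac{14}{13}\right) \left(-852\right) = \left(- \frac{106896}{637}\right) \left(-852\right) = \frac{91075392}{637}$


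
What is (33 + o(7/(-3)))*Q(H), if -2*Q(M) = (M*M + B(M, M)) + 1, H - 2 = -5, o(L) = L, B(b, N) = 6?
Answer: -736/3 ≈ -245.33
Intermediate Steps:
H = -3 (H = 2 - 5 = -3)
Q(M) = -7/2 - M²/2 (Q(M) = -((M*M + 6) + 1)/2 = -((M² + 6) + 1)/2 = -((6 + M²) + 1)/2 = -(7 + M²)/2 = -7/2 - M²/2)
(33 + o(7/(-3)))*Q(H) = (33 + 7/(-3))*(-7/2 - ½*(-3)²) = (33 + 7*(-⅓))*(-7/2 - ½*9) = (33 - 7/3)*(-7/2 - 9/2) = (92/3)*(-8) = -736/3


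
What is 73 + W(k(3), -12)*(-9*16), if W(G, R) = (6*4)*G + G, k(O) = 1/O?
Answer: -1127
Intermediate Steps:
W(G, R) = 25*G (W(G, R) = 24*G + G = 25*G)
73 + W(k(3), -12)*(-9*16) = 73 + (25/3)*(-9*16) = 73 + (25*(1/3))*(-144) = 73 + (25/3)*(-144) = 73 - 1200 = -1127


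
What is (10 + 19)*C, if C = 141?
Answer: 4089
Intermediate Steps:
(10 + 19)*C = (10 + 19)*141 = 29*141 = 4089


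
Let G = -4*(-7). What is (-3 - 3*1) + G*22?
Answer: 610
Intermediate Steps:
G = 28
(-3 - 3*1) + G*22 = (-3 - 3*1) + 28*22 = (-3 - 3) + 616 = -6 + 616 = 610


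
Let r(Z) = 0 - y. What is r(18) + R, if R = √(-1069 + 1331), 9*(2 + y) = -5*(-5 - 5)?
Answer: -32/9 + √262 ≈ 12.631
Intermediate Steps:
y = 32/9 (y = -2 + (-5*(-5 - 5))/9 = -2 + (-5*(-10))/9 = -2 + (⅑)*50 = -2 + 50/9 = 32/9 ≈ 3.5556)
r(Z) = -32/9 (r(Z) = 0 - 1*32/9 = 0 - 32/9 = -32/9)
R = √262 ≈ 16.186
r(18) + R = -32/9 + √262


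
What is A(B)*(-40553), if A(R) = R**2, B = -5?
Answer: -1013825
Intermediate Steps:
A(B)*(-40553) = (-5)**2*(-40553) = 25*(-40553) = -1013825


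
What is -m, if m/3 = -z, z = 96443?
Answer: 289329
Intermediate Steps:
m = -289329 (m = 3*(-1*96443) = 3*(-96443) = -289329)
-m = -1*(-289329) = 289329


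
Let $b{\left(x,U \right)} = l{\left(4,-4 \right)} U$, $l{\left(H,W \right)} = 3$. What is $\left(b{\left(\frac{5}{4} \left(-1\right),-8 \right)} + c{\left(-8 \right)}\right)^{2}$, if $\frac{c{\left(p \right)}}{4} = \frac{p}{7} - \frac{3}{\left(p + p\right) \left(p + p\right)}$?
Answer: $\frac{164378041}{200704} \approx 819.01$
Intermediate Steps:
$c{\left(p \right)} = - \frac{3}{p^{2}} + \frac{4 p}{7}$ ($c{\left(p \right)} = 4 \left(\frac{p}{7} - \frac{3}{\left(p + p\right) \left(p + p\right)}\right) = 4 \left(p \frac{1}{7} - \frac{3}{2 p 2 p}\right) = 4 \left(\frac{p}{7} - \frac{3}{4 p^{2}}\right) = 4 \left(- \frac{3}{4 p^{2}} + \frac{p}{7}\right) = - \frac{3}{p^{2}} + \frac{4 p}{7}$)
$b{\left(x,U \right)} = 3 U$
$\left(b{\left(\frac{5}{4} \left(-1\right),-8 \right)} + c{\left(-8 \right)}\right)^{2} = \left(3 \left(-8\right) + \left(- \frac{3}{64} + \frac{4}{7} \left(-8\right)\right)\right)^{2} = \left(-24 - \frac{2069}{448}\right)^{2} = \left(- \frac{12821}{448}\right)^{2} = \frac{164378041}{200704}$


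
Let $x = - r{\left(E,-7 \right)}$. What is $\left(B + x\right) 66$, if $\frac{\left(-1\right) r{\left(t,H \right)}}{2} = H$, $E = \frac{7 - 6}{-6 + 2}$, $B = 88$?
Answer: $4884$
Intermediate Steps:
$E = - \frac{1}{4}$ ($E = 1 \frac{1}{-4} = 1 \left(- \frac{1}{4}\right) = - \frac{1}{4} \approx -0.25$)
$r{\left(t,H \right)} = - 2 H$
$x = -14$ ($x = - \left(-2\right) \left(-7\right) = \left(-1\right) 14 = -14$)
$\left(B + x\right) 66 = \left(88 - 14\right) 66 = 74 \cdot 66 = 4884$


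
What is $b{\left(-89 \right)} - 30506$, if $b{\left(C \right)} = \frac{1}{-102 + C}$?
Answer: $- \frac{5826647}{191} \approx -30506.0$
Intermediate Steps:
$b{\left(-89 \right)} - 30506 = \frac{1}{-102 - 89} - 30506 = \frac{1}{-191} - 30506 = - \frac{1}{191} - 30506 = - \frac{5826647}{191}$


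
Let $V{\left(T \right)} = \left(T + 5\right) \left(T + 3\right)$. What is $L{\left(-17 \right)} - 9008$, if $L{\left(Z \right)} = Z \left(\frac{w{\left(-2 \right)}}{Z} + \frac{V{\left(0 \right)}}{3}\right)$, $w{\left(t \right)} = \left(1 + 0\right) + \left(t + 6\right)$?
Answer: $-9088$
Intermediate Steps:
$w{\left(t \right)} = 7 + t$ ($w{\left(t \right)} = 1 + \left(6 + t\right) = 7 + t$)
$V{\left(T \right)} = \left(3 + T\right) \left(5 + T\right)$ ($V{\left(T \right)} = \left(5 + T\right) \left(3 + T\right) = \left(3 + T\right) \left(5 + T\right)$)
$L{\left(Z \right)} = Z \left(5 + \frac{5}{Z}\right)$ ($L{\left(Z \right)} = Z \left(\frac{7 - 2}{Z} + \frac{15 + 0^{2} + 8 \cdot 0}{3}\right) = Z \left(\frac{5}{Z} + \left(15 + 0 + 0\right) \frac{1}{3}\right) = Z \left(\frac{5}{Z} + 15 \cdot \frac{1}{3}\right) = Z \left(\frac{5}{Z} + 5\right) = Z \left(5 + \frac{5}{Z}\right)$)
$L{\left(-17 \right)} - 9008 = \left(5 + 5 \left(-17\right)\right) - 9008 = \left(5 - 85\right) - 9008 = -80 - 9008 = -9088$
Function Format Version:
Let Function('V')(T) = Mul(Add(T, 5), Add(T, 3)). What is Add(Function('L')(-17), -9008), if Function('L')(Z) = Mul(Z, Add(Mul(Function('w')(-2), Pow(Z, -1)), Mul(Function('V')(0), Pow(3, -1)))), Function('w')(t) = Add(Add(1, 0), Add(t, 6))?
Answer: -9088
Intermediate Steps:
Function('w')(t) = Add(7, t) (Function('w')(t) = Add(1, Add(6, t)) = Add(7, t))
Function('V')(T) = Mul(Add(3, T), Add(5, T)) (Function('V')(T) = Mul(Add(5, T), Add(3, T)) = Mul(Add(3, T), Add(5, T)))
Function('L')(Z) = Mul(Z, Add(5, Mul(5, Pow(Z, -1)))) (Function('L')(Z) = Mul(Z, Add(Mul(Add(7, -2), Pow(Z, -1)), Mul(Add(15, Pow(0, 2), Mul(8, 0)), Pow(3, -1)))) = Mul(Z, Add(Mul(5, Pow(Z, -1)), Mul(Add(15, 0, 0), Rational(1, 3)))) = Mul(Z, Add(Mul(5, Pow(Z, -1)), Mul(15, Rational(1, 3)))) = Mul(Z, Add(Mul(5, Pow(Z, -1)), 5)) = Mul(Z, Add(5, Mul(5, Pow(Z, -1)))))
Add(Function('L')(-17), -9008) = Add(Add(5, Mul(5, -17)), -9008) = Add(Add(5, -85), -9008) = Add(-80, -9008) = -9088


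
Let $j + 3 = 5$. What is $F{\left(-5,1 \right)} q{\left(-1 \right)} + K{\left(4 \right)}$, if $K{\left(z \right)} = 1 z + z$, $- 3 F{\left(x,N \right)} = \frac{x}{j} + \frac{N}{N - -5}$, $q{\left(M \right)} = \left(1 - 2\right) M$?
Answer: $\frac{79}{9} \approx 8.7778$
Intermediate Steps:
$j = 2$ ($j = -3 + 5 = 2$)
$q{\left(M \right)} = - M$
$F{\left(x,N \right)} = - \frac{x}{6} - \frac{N}{3 \left(5 + N\right)}$ ($F{\left(x,N \right)} = - \frac{\frac{x}{2} + \frac{N}{N - -5}}{3} = - \frac{x \frac{1}{2} + \frac{N}{N + 5}}{3} = - \frac{\frac{x}{2} + \frac{N}{5 + N}}{3} = - \frac{x}{6} - \frac{N}{3 \left(5 + N\right)}$)
$K{\left(z \right)} = 2 z$ ($K{\left(z \right)} = z + z = 2 z$)
$F{\left(-5,1 \right)} q{\left(-1 \right)} + K{\left(4 \right)} = \frac{\left(-5\right) \left(-5\right) - 2 - 1 \left(-5\right)}{6 \left(5 + 1\right)} \left(\left(-1\right) \left(-1\right)\right) + 2 \cdot 4 = \frac{25 - 2 + 5}{6 \cdot 6} \cdot 1 + 8 = \frac{1}{6} \cdot \frac{1}{6} \cdot 28 \cdot 1 + 8 = \frac{7}{9} \cdot 1 + 8 = \frac{7}{9} + 8 = \frac{79}{9}$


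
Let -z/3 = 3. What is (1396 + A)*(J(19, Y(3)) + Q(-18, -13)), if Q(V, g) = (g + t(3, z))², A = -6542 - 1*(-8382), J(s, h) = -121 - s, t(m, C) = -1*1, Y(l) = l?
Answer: 181216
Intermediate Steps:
z = -9 (z = -3*3 = -9)
t(m, C) = -1
A = 1840 (A = -6542 + 8382 = 1840)
Q(V, g) = (-1 + g)² (Q(V, g) = (g - 1)² = (-1 + g)²)
(1396 + A)*(J(19, Y(3)) + Q(-18, -13)) = (1396 + 1840)*((-121 - 1*19) + (-1 - 13)²) = 3236*((-121 - 19) + (-14)²) = 3236*(-140 + 196) = 3236*56 = 181216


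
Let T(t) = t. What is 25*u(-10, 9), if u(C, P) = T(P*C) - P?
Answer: -2475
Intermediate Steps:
u(C, P) = -P + C*P (u(C, P) = P*C - P = C*P - P = -P + C*P)
25*u(-10, 9) = 25*(9*(-1 - 10)) = 25*(9*(-11)) = 25*(-99) = -2475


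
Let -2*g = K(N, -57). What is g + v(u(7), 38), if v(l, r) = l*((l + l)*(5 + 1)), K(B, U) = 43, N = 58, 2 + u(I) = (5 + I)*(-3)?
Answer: 34613/2 ≈ 17307.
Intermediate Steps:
u(I) = -17 - 3*I (u(I) = -2 + (5 + I)*(-3) = -2 + (-15 - 3*I) = -17 - 3*I)
g = -43/2 (g = -1/2*43 = -43/2 ≈ -21.500)
v(l, r) = 12*l**2 (v(l, r) = l*((2*l)*6) = l*(12*l) = 12*l**2)
g + v(u(7), 38) = -43/2 + 12*(-17 - 3*7)**2 = -43/2 + 12*(-17 - 21)**2 = -43/2 + 12*(-38)**2 = -43/2 + 12*1444 = -43/2 + 17328 = 34613/2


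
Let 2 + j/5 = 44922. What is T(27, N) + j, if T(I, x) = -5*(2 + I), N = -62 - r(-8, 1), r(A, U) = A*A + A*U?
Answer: 224455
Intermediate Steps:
r(A, U) = A**2 + A*U
j = 224600 (j = -10 + 5*44922 = -10 + 224610 = 224600)
N = -118 (N = -62 - (-8)*(-8 + 1) = -62 - (-8)*(-7) = -62 - 1*56 = -62 - 56 = -118)
T(I, x) = -10 - 5*I
T(27, N) + j = (-10 - 5*27) + 224600 = (-10 - 135) + 224600 = -145 + 224600 = 224455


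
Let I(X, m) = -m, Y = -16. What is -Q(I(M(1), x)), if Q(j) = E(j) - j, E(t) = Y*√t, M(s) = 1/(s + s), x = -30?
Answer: 30 + 16*√30 ≈ 117.64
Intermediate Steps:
M(s) = 1/(2*s)
E(t) = -16*√t
Q(j) = -j - 16*√j (Q(j) = -16*√j - j = -j - 16*√j)
-Q(I(M(1), x)) = -(-(-1)*(-30) - 16*√30) = -(-1*30 - 16*√30) = -(-30 - 16*√30) = 30 + 16*√30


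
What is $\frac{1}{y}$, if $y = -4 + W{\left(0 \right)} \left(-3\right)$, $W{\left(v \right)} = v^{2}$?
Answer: $- \frac{1}{4} \approx -0.25$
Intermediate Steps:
$y = -4$ ($y = -4 + 0^{2} \left(-3\right) = -4 + 0 \left(-3\right) = -4 + 0 = -4$)
$\frac{1}{y} = \frac{1}{-4} = - \frac{1}{4}$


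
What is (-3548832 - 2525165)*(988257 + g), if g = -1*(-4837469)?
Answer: -35385442246822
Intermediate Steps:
g = 4837469
(-3548832 - 2525165)*(988257 + g) = (-3548832 - 2525165)*(988257 + 4837469) = -6073997*5825726 = -35385442246822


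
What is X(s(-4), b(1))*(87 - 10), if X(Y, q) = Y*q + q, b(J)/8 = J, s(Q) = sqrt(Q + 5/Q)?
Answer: 616 + 308*I*sqrt(21) ≈ 616.0 + 1411.4*I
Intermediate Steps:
b(J) = 8*J
X(Y, q) = q + Y*q
X(s(-4), b(1))*(87 - 10) = ((8*1)*(1 + sqrt(-4 + 5/(-4))))*(87 - 10) = (8*(1 + sqrt(-4 + 5*(-1/4))))*77 = (8*(1 + sqrt(-4 - 5/4)))*77 = (8*(1 + sqrt(-21/4)))*77 = (8*(1 + I*sqrt(21)/2))*77 = (8 + 4*I*sqrt(21))*77 = 616 + 308*I*sqrt(21)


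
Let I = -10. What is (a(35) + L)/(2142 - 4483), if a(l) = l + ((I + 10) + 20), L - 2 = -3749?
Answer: 3692/2341 ≈ 1.5771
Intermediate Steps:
L = -3747 (L = 2 - 3749 = -3747)
a(l) = 20 + l (a(l) = l + ((-10 + 10) + 20) = l + (0 + 20) = l + 20 = 20 + l)
(a(35) + L)/(2142 - 4483) = ((20 + 35) - 3747)/(2142 - 4483) = (55 - 3747)/(-2341) = -3692*(-1/2341) = 3692/2341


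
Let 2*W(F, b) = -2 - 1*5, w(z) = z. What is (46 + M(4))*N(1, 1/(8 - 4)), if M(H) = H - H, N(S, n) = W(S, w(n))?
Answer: -161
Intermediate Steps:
W(F, b) = -7/2 (W(F, b) = (-2 - 1*5)/2 = (-2 - 5)/2 = (½)*(-7) = -7/2)
N(S, n) = -7/2
M(H) = 0
(46 + M(4))*N(1, 1/(8 - 4)) = (46 + 0)*(-7/2) = 46*(-7/2) = -161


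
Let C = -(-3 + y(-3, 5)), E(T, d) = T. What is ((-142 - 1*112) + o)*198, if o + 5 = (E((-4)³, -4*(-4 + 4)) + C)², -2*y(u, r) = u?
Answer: 1444311/2 ≈ 7.2216e+5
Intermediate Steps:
y(u, r) = -u/2
C = 3/2 (C = -(-3 - ½*(-3)) = -(-3 + 3/2) = -1*(-3/2) = 3/2 ≈ 1.5000)
o = 15605/4 (o = -5 + ((-4)³ + 3/2)² = -5 + (-64 + 3/2)² = -5 + (-125/2)² = -5 + 15625/4 = 15605/4 ≈ 3901.3)
((-142 - 1*112) + o)*198 = ((-142 - 1*112) + 15605/4)*198 = ((-142 - 112) + 15605/4)*198 = (-254 + 15605/4)*198 = (14589/4)*198 = 1444311/2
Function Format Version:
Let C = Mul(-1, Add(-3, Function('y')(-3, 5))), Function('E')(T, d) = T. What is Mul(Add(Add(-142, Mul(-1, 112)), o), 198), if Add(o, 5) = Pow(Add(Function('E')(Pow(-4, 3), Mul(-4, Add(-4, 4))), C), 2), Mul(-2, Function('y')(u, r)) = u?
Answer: Rational(1444311, 2) ≈ 7.2216e+5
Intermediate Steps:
Function('y')(u, r) = Mul(Rational(-1, 2), u)
C = Rational(3, 2) (C = Mul(-1, Add(-3, Mul(Rational(-1, 2), -3))) = Mul(-1, Add(-3, Rational(3, 2))) = Mul(-1, Rational(-3, 2)) = Rational(3, 2) ≈ 1.5000)
o = Rational(15605, 4) (o = Add(-5, Pow(Add(Pow(-4, 3), Rational(3, 2)), 2)) = Add(-5, Pow(Add(-64, Rational(3, 2)), 2)) = Add(-5, Pow(Rational(-125, 2), 2)) = Add(-5, Rational(15625, 4)) = Rational(15605, 4) ≈ 3901.3)
Mul(Add(Add(-142, Mul(-1, 112)), o), 198) = Mul(Add(Add(-142, Mul(-1, 112)), Rational(15605, 4)), 198) = Mul(Add(Add(-142, -112), Rational(15605, 4)), 198) = Mul(Add(-254, Rational(15605, 4)), 198) = Mul(Rational(14589, 4), 198) = Rational(1444311, 2)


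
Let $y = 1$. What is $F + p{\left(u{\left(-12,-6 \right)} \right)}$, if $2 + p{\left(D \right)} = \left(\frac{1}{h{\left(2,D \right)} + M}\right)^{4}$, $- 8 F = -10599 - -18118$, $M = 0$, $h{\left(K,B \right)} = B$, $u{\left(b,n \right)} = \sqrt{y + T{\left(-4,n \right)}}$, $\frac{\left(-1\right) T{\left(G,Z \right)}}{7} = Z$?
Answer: $- \frac{13932207}{14792} \approx -941.87$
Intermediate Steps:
$T{\left(G,Z \right)} = - 7 Z$
$u{\left(b,n \right)} = \sqrt{1 - 7 n}$
$F = - \frac{7519}{8}$ ($F = - \frac{-10599 - -18118}{8} = - \frac{-10599 + 18118}{8} = \left(- \frac{1}{8}\right) 7519 = - \frac{7519}{8} \approx -939.88$)
$p{\left(D \right)} = -2 + \frac{1}{D^{4}}$ ($p{\left(D \right)} = -2 + \left(\frac{1}{D + 0}\right)^{4} = -2 + \left(\frac{1}{D}\right)^{4} = -2 + \frac{1}{D^{4}}$)
$F + p{\left(u{\left(-12,-6 \right)} \right)} = - \frac{7519}{8} - \left(2 - \frac{1}{\left(1 - -42\right)^{2}}\right) = - \frac{7519}{8} - \left(2 - \frac{1}{\left(1 + 42\right)^{2}}\right) = - \frac{7519}{8} - \left(2 - \frac{1}{1849}\right) = - \frac{7519}{8} + \left(-2 + \frac{1}{1849}\right) = - \frac{7519}{8} - \frac{3697}{1849} = - \frac{13932207}{14792}$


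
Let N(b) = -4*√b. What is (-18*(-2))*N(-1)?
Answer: -144*I ≈ -144.0*I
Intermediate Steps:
(-18*(-2))*N(-1) = (-18*(-2))*(-4*I) = 36*(-4*I) = -144*I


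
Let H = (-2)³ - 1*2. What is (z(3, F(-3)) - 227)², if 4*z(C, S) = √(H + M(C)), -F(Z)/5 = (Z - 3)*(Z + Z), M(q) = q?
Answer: (908 - I*√7)²/16 ≈ 51529.0 - 300.29*I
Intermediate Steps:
H = -10 (H = -8 - 2 = -10)
F(Z) = -10*Z*(-3 + Z) (F(Z) = -5*(Z - 3)*(Z + Z) = -5*(-3 + Z)*2*Z = -10*Z*(-3 + Z))
z(C, S) = √(-10 + C)/4
(z(3, F(-3)) - 227)² = (√(-10 + 3)/4 - 227)² = (√(-7)/4 - 227)² = ((I*√7)/4 - 227)² = (I*√7/4 - 227)² = (-227 + I*√7/4)²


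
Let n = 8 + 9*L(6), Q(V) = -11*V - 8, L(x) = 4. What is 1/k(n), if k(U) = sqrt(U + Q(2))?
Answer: sqrt(14)/14 ≈ 0.26726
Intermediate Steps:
Q(V) = -8 - 11*V
n = 44 (n = 8 + 9*4 = 8 + 36 = 44)
k(U) = sqrt(-30 + U) (k(U) = sqrt(U + (-8 - 11*2)) = sqrt(U + (-8 - 22)) = sqrt(U - 30) = sqrt(-30 + U))
1/k(n) = 1/(sqrt(-30 + 44)) = 1/(sqrt(14)) = sqrt(14)/14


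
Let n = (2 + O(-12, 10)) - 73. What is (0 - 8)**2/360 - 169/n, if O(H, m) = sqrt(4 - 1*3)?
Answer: 1633/630 ≈ 2.5921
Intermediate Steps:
O(H, m) = 1 (O(H, m) = sqrt(4 - 3) = sqrt(1) = 1)
n = -70 (n = (2 + 1) - 73 = 3 - 73 = -70)
(0 - 8)**2/360 - 169/n = (0 - 8)**2/360 - 169/(-70) = (-8)**2*(1/360) - 169*(-1/70) = 64*(1/360) + 169/70 = 8/45 + 169/70 = 1633/630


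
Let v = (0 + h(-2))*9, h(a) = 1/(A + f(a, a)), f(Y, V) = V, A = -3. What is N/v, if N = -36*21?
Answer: 420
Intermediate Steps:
h(a) = 1/(-3 + a)
N = -756
v = -9/5 (v = (0 + 1/(-3 - 2))*9 = (0 + 1/(-5))*9 = (0 - ⅕)*9 = -⅕*9 = -9/5 ≈ -1.8000)
N/v = -756/(-9/5) = -756*(-5/9) = 420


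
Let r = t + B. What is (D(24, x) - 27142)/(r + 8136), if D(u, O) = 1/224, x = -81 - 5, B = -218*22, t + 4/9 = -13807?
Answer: 54718263/21102368 ≈ 2.5930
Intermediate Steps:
t = -124267/9 (t = -4/9 - 13807 = -124267/9 ≈ -13807.)
B = -4796
x = -86
D(u, O) = 1/224
r = -167431/9 (r = -124267/9 - 4796 = -167431/9 ≈ -18603.)
(D(24, x) - 27142)/(r + 8136) = (1/224 - 27142)/(-167431/9 + 8136) = -6079807/(224*(-94207/9)) = -6079807/224*(-9/94207) = 54718263/21102368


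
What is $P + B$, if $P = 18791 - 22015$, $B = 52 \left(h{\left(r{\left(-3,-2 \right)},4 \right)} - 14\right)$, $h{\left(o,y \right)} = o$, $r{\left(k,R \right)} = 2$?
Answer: $-3848$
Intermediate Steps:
$B = -624$ ($B = 52 \left(2 - 14\right) = 52 \left(-12\right) = -624$)
$P = -3224$ ($P = 18791 - 22015 = -3224$)
$P + B = -3224 - 624 = -3848$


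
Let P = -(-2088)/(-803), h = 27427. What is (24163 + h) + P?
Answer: 41424682/803 ≈ 51587.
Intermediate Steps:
P = -2088/803 (P = -(-2088)*(-1)/803 = -29*72/803 = -2088/803 ≈ -2.6003)
(24163 + h) + P = (24163 + 27427) - 2088/803 = 51590 - 2088/803 = 41424682/803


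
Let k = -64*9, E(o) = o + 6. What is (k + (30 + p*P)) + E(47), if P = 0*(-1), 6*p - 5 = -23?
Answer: -493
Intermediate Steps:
p = -3 (p = ⅚ + (⅙)*(-23) = ⅚ - 23/6 = -3)
P = 0
E(o) = 6 + o
k = -576
(k + (30 + p*P)) + E(47) = (-576 + (30 - 3*0)) + (6 + 47) = (-576 + (30 + 0)) + 53 = (-576 + 30) + 53 = -546 + 53 = -493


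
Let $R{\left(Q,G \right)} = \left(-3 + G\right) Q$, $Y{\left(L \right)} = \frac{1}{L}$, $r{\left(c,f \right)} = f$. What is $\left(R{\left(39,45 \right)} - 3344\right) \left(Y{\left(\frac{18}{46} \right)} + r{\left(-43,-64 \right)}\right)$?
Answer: $\frac{943418}{9} \approx 1.0482 \cdot 10^{5}$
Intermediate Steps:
$R{\left(Q,G \right)} = Q \left(-3 + G\right)$
$\left(R{\left(39,45 \right)} - 3344\right) \left(Y{\left(\frac{18}{46} \right)} + r{\left(-43,-64 \right)}\right) = \left(39 \left(-3 + 45\right) - 3344\right) \left(\frac{1}{18 \cdot \frac{1}{46}} - 64\right) = \left(39 \cdot 42 - 3344\right) \left(\frac{1}{18 \cdot \frac{1}{46}} - 64\right) = \left(1638 - 3344\right) \left(\frac{1}{\frac{9}{23}} - 64\right) = - 1706 \left(\frac{23}{9} - 64\right) = \left(-1706\right) \left(- \frac{553}{9}\right) = \frac{943418}{9}$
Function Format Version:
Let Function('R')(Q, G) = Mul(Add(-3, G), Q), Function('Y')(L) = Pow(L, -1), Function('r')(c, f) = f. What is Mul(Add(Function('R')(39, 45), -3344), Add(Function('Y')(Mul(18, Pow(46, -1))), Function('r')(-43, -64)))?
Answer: Rational(943418, 9) ≈ 1.0482e+5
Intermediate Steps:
Function('R')(Q, G) = Mul(Q, Add(-3, G))
Mul(Add(Function('R')(39, 45), -3344), Add(Function('Y')(Mul(18, Pow(46, -1))), Function('r')(-43, -64))) = Mul(Add(Mul(39, Add(-3, 45)), -3344), Add(Pow(Mul(18, Pow(46, -1)), -1), -64)) = Mul(Add(Mul(39, 42), -3344), Add(Pow(Mul(18, Rational(1, 46)), -1), -64)) = Mul(Add(1638, -3344), Add(Pow(Rational(9, 23), -1), -64)) = Mul(-1706, Add(Rational(23, 9), -64)) = Mul(-1706, Rational(-553, 9)) = Rational(943418, 9)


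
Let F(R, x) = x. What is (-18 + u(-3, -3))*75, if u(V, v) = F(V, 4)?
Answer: -1050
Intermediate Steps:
u(V, v) = 4
(-18 + u(-3, -3))*75 = (-18 + 4)*75 = -14*75 = -1050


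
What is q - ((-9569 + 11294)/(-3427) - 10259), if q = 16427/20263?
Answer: 30977806781/3019187 ≈ 10260.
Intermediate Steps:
q = 16427/20263 (q = 16427*(1/20263) = 16427/20263 ≈ 0.81069)
q - ((-9569 + 11294)/(-3427) - 10259) = 16427/20263 - ((-9569 + 11294)/(-3427) - 10259) = 16427/20263 - (1725*(-1/3427) - 10259) = 16427/20263 - (-75/149 - 10259) = 16427/20263 - 1*(-1528666/149) = 16427/20263 + 1528666/149 = 30977806781/3019187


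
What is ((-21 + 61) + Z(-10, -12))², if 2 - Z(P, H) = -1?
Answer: 1849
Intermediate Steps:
Z(P, H) = 3 (Z(P, H) = 2 - 1*(-1) = 2 + 1 = 3)
((-21 + 61) + Z(-10, -12))² = ((-21 + 61) + 3)² = (40 + 3)² = 43² = 1849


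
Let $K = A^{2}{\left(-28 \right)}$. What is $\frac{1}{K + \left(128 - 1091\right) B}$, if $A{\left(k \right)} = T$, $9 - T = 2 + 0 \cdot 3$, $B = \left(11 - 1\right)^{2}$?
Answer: $- \frac{1}{96251} \approx -1.0389 \cdot 10^{-5}$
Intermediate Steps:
$B = 100$ ($B = 10^{2} = 100$)
$T = 7$ ($T = 9 - \left(2 + 0 \cdot 3\right) = 9 - \left(2 + 0\right) = 9 - 2 = 7$)
$A{\left(k \right)} = 7$
$K = 49$ ($K = 7^{2} = 49$)
$\frac{1}{K + \left(128 - 1091\right) B} = \frac{1}{49 + \left(128 - 1091\right) 100} = \frac{1}{49 - 96300} = \frac{1}{-96251} = - \frac{1}{96251}$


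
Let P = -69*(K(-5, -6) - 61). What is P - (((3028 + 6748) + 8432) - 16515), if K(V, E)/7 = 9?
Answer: -1831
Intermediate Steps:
K(V, E) = 63 (K(V, E) = 7*9 = 63)
P = -138 (P = -69*(63 - 61) = -69*2 = -138)
P - (((3028 + 6748) + 8432) - 16515) = -138 - (((3028 + 6748) + 8432) - 16515) = -138 - ((9776 + 8432) - 16515) = -138 - (18208 - 16515) = -138 - 1*1693 = -138 - 1693 = -1831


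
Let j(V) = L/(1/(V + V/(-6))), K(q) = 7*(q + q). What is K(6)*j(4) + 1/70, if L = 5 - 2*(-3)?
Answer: 215601/70 ≈ 3080.0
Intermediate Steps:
K(q) = 14*q (K(q) = 7*(2*q) = 14*q)
L = 11 (L = 5 + 6 = 11)
j(V) = 55*V/6 (j(V) = 11/(1/(V + V/(-6))) = 11/(1/(V + V*(-⅙))) = 11/(1/(V - V/6)) = 11/(1/(5*V/6)) = 11/((6/(5*V))) = 11*(5*V/6) = 55*V/6)
K(6)*j(4) + 1/70 = (14*6)*((55/6)*4) + 1/70 = 84*(110/3) + 1/70 = 3080 + 1/70 = 215601/70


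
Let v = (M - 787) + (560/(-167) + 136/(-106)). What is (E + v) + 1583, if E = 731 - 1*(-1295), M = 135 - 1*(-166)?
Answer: 27600637/8851 ≈ 3118.4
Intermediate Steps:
M = 301 (M = 135 + 166 = 301)
E = 2026 (E = 731 + 1295 = 2026)
v = -4342622/8851 (v = (301 - 787) + (560/(-167) + 136/(-106)) = -486 + (560*(-1/167) + 136*(-1/106)) = -486 + (-560/167 - 68/53) = -486 - 41036/8851 = -4342622/8851 ≈ -490.64)
(E + v) + 1583 = (2026 - 4342622/8851) + 1583 = 13589504/8851 + 1583 = 27600637/8851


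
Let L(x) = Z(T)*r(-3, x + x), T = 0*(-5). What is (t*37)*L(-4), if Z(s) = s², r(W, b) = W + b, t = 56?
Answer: 0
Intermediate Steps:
T = 0
L(x) = 0 (L(x) = 0²*(-3 + (x + x)) = 0*(-3 + 2*x) = 0)
(t*37)*L(-4) = (56*37)*0 = 2072*0 = 0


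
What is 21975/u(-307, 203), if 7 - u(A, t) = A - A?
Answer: 21975/7 ≈ 3139.3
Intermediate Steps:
u(A, t) = 7 (u(A, t) = 7 - (A - A) = 7 - 1*0 = 7 + 0 = 7)
21975/u(-307, 203) = 21975/7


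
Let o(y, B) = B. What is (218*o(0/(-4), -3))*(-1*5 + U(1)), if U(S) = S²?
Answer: 2616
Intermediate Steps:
(218*o(0/(-4), -3))*(-1*5 + U(1)) = (218*(-3))*(-1*5 + 1²) = -654*(-5 + 1) = -654*(-4) = 2616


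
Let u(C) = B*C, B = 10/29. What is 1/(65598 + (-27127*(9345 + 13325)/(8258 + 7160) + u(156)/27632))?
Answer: 772179694/19853948135797 ≈ 3.8893e-5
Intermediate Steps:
B = 10/29 (B = 10*(1/29) = 10/29 ≈ 0.34483)
u(C) = 10*C/29
1/(65598 + (-27127*(9345 + 13325)/(8258 + 7160) + u(156)/27632)) = 1/(65598 + (-27127*(9345 + 13325)/(8258 + 7160) + ((10/29)*156)/27632)) = 1/(65598 + (-27127/(15418/22670) + (1560/29)*(1/27632))) = 1/(65598 + (-27127/(15418*(1/22670)) + 195/100166)) = 1/(65598 + (-27127/7709/11335 + 195/100166)) = 1/(65598 + (-27127*11335/7709 + 195/100166)) = 1/(65598 + (-307484545/7709 + 195/100166)) = 1/(65598 - 30799495431215/772179694) = 1/(19853948135797/772179694) = 772179694/19853948135797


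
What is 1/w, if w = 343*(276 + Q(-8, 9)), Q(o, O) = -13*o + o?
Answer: 1/127596 ≈ 7.8372e-6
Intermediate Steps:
Q(o, O) = -12*o
w = 127596 (w = 343*(276 - 12*(-8)) = 343*(276 + 96) = 343*372 = 127596)
1/w = 1/127596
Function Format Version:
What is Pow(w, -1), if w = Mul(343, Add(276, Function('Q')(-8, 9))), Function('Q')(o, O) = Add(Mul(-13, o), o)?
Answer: Rational(1, 127596) ≈ 7.8372e-6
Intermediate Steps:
Function('Q')(o, O) = Mul(-12, o)
w = 127596 (w = Mul(343, Add(276, Mul(-12, -8))) = Mul(343, Add(276, 96)) = Mul(343, 372) = 127596)
Pow(w, -1) = Pow(127596, -1) = Rational(1, 127596)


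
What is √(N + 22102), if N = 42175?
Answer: √64277 ≈ 253.53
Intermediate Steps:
√(N + 22102) = √(42175 + 22102) = √64277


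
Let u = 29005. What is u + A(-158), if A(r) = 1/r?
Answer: 4582789/158 ≈ 29005.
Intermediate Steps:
u + A(-158) = 29005 + 1/(-158) = 29005 - 1/158 = 4582789/158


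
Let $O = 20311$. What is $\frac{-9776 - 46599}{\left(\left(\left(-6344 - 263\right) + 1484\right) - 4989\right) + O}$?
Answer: $- \frac{56375}{10199} \approx -5.5275$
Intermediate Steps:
$\frac{-9776 - 46599}{\left(\left(\left(-6344 - 263\right) + 1484\right) - 4989\right) + O} = \frac{-9776 - 46599}{\left(\left(\left(-6344 - 263\right) + 1484\right) - 4989\right) + 20311} = - \frac{56375}{\left(\left(\left(-6344 - 263\right) + 1484\right) - 4989\right) + 20311} = - \frac{56375}{\left(\left(-6607 + 1484\right) - 4989\right) + 20311} = - \frac{56375}{\left(-5123 - 4989\right) + 20311} = - \frac{56375}{-10112 + 20311} = - \frac{56375}{10199}$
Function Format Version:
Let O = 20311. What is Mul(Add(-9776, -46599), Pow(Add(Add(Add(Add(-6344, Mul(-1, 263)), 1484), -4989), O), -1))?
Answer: Rational(-56375, 10199) ≈ -5.5275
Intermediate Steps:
Mul(Add(-9776, -46599), Pow(Add(Add(Add(Add(-6344, Mul(-1, 263)), 1484), -4989), O), -1)) = Mul(Add(-9776, -46599), Pow(Add(Add(Add(Add(-6344, Mul(-1, 263)), 1484), -4989), 20311), -1)) = Mul(-56375, Pow(Add(Add(Add(Add(-6344, -263), 1484), -4989), 20311), -1)) = Mul(-56375, Pow(Add(Add(Add(-6607, 1484), -4989), 20311), -1)) = Mul(-56375, Pow(Add(Add(-5123, -4989), 20311), -1)) = Mul(-56375, Pow(Add(-10112, 20311), -1)) = Mul(-56375, Pow(10199, -1)) = Mul(-56375, Rational(1, 10199)) = Rational(-56375, 10199)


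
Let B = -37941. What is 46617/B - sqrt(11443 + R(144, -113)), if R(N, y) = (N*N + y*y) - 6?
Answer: -15539/12647 - sqrt(44942) ≈ -213.22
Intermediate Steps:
R(N, y) = -6 + N**2 + y**2 (R(N, y) = (N**2 + y**2) - 6 = -6 + N**2 + y**2)
46617/B - sqrt(11443 + R(144, -113)) = 46617/(-37941) - sqrt(11443 + (-6 + 144**2 + (-113)**2)) = 46617*(-1/37941) - sqrt(11443 + (-6 + 20736 + 12769)) = -15539/12647 - sqrt(11443 + 33499) = -15539/12647 - sqrt(44942)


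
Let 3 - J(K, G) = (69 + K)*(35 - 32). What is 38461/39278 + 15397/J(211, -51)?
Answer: -572571509/32875686 ≈ -17.416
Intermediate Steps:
J(K, G) = -204 - 3*K (J(K, G) = 3 - (69 + K)*(35 - 32) = 3 - (69 + K)*3 = 3 - (207 + 3*K) = 3 + (-207 - 3*K) = -204 - 3*K)
38461/39278 + 15397/J(211, -51) = 38461/39278 + 15397/(-204 - 3*211) = 38461*(1/39278) + 15397/(-204 - 633) = 38461/39278 + 15397/(-837) = 38461/39278 + 15397*(-1/837) = 38461/39278 - 15397/837 = -572571509/32875686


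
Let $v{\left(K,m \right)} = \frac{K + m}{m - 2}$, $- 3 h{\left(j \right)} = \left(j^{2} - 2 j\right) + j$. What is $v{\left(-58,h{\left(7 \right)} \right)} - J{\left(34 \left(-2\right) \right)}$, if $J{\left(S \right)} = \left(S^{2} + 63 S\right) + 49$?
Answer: $- \frac{769}{2} \approx -384.5$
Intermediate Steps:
$h{\left(j \right)} = - \frac{j^{2}}{3} + \frac{j}{3}$ ($h{\left(j \right)} = - \frac{\left(j^{2} - 2 j\right) + j}{3} = - \frac{j^{2} - j}{3} = - \frac{j^{2}}{3} + \frac{j}{3}$)
$J{\left(S \right)} = 49 + S^{2} + 63 S$
$v{\left(K,m \right)} = \frac{K + m}{-2 + m}$
$v{\left(-58,h{\left(7 \right)} \right)} - J{\left(34 \left(-2\right) \right)} = \frac{-58 + \frac{1}{3} \cdot 7 \left(1 - 7\right)}{-2 + \frac{1}{3} \cdot 7 \left(1 - 7\right)} - \left(49 + \left(34 \left(-2\right)\right)^{2} + 63 \cdot 34 \left(-2\right)\right) = \frac{-58 + \frac{1}{3} \cdot 7 \left(1 - 7\right)}{-2 + \frac{1}{3} \cdot 7 \left(1 - 7\right)} - \left(49 + \left(-68\right)^{2} + 63 \left(-68\right)\right) = \frac{-58 + \frac{1}{3} \cdot 7 \left(-6\right)}{-2 + \frac{1}{3} \cdot 7 \left(-6\right)} - \left(49 + 4624 - 4284\right) = \frac{-58 - 14}{-2 - 14} - 389 = \frac{1}{-16} \left(-72\right) - 389 = \left(- \frac{1}{16}\right) \left(-72\right) - 389 = \frac{9}{2} - 389 = - \frac{769}{2}$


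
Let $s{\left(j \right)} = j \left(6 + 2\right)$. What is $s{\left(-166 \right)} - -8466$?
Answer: $7138$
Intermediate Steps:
$s{\left(j \right)} = 8 j$ ($s{\left(j \right)} = j 8 = 8 j$)
$s{\left(-166 \right)} - -8466 = 8 \left(-166\right) - -8466 = -1328 + 8466 = 7138$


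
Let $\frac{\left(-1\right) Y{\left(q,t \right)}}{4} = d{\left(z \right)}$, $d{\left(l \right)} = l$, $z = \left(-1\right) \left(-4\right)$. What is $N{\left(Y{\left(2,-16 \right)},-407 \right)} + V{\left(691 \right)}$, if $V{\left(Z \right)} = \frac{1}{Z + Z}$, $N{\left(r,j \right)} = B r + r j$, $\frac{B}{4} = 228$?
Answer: $- \frac{11166559}{1382} \approx -8080.0$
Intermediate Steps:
$B = 912$ ($B = 4 \cdot 228 = 912$)
$z = 4$
$Y{\left(q,t \right)} = -16$ ($Y{\left(q,t \right)} = \left(-4\right) 4 = -16$)
$N{\left(r,j \right)} = 912 r + j r$ ($N{\left(r,j \right)} = 912 r + r j = 912 r + j r$)
$V{\left(Z \right)} = \frac{1}{2 Z}$
$N{\left(Y{\left(2,-16 \right)},-407 \right)} + V{\left(691 \right)} = - 16 \left(912 - 407\right) + \frac{1}{2 \cdot 691} = \left(-16\right) 505 + \frac{1}{2} \cdot \frac{1}{691} = -8080 + \frac{1}{1382} = - \frac{11166559}{1382}$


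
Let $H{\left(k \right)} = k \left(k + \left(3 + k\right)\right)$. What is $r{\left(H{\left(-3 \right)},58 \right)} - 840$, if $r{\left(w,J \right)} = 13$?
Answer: $-827$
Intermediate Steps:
$H{\left(k \right)} = k \left(3 + 2 k\right)$
$r{\left(H{\left(-3 \right)},58 \right)} - 840 = 13 - 840 = -827$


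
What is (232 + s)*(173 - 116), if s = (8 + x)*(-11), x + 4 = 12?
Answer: 3192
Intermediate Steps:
x = 8 (x = -4 + 12 = 8)
s = -176 (s = (8 + 8)*(-11) = 16*(-11) = -176)
(232 + s)*(173 - 116) = (232 - 176)*(173 - 116) = 56*57 = 3192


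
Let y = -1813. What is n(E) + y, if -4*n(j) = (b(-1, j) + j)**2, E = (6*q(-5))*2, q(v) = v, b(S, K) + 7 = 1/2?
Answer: -46697/16 ≈ -2918.6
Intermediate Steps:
b(S, K) = -13/2 (b(S, K) = -7 + 1/2 = -13/2)
E = -60 (E = (6*(-5))*2 = -30*2 = -60)
n(j) = -(-13/2 + j)**2/4
n(E) + y = -(-13 + 2*(-60))**2/16 - 1813 = -(-13 - 120)**2/16 - 1813 = -1/16*(-133)**2 - 1813 = -1/16*17689 - 1813 = -17689/16 - 1813 = -46697/16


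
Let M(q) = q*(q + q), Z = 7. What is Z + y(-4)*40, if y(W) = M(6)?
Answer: 2887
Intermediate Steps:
M(q) = 2*q² (M(q) = q*(2*q) = 2*q²)
y(W) = 72 (y(W) = 2*6² = 2*36 = 72)
Z + y(-4)*40 = 7 + 72*40 = 7 + 2880 = 2887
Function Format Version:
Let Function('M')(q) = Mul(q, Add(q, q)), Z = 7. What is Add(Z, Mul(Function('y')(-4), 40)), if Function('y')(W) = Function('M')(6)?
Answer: 2887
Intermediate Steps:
Function('M')(q) = Mul(2, Pow(q, 2)) (Function('M')(q) = Mul(q, Mul(2, q)) = Mul(2, Pow(q, 2)))
Function('y')(W) = 72 (Function('y')(W) = Mul(2, Pow(6, 2)) = Mul(2, 36) = 72)
Add(Z, Mul(Function('y')(-4), 40)) = Add(7, Mul(72, 40)) = Add(7, 2880) = 2887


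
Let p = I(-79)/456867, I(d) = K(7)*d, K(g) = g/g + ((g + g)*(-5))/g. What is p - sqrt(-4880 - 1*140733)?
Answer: 79/50763 - I*sqrt(145613) ≈ 0.0015563 - 381.59*I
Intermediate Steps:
K(g) = -9 (K(g) = 1 + ((2*g)*(-5))/g = 1 + (-10*g)/g = 1 - 10 = -9)
I(d) = -9*d
p = 79/50763 (p = -9*(-79)/456867 = 711*(1/456867) = 79/50763 ≈ 0.0015563)
p - sqrt(-4880 - 1*140733) = 79/50763 - sqrt(-4880 - 1*140733) = 79/50763 - sqrt(-4880 - 140733) = 79/50763 - sqrt(-145613) = 79/50763 - I*sqrt(145613)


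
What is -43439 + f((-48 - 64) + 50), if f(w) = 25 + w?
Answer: -43476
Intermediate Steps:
-43439 + f((-48 - 64) + 50) = -43439 + (25 + ((-48 - 64) + 50)) = -43439 + (25 + (-112 + 50)) = -43439 + (25 - 62) = -43439 - 37 = -43476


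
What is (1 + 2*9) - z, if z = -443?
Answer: 462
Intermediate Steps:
(1 + 2*9) - z = (1 + 2*9) - 1*(-443) = (1 + 18) + 443 = 19 + 443 = 462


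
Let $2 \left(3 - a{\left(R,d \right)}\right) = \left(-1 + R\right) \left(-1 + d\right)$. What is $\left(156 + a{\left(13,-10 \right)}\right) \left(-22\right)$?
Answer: $-4950$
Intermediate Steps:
$a{\left(R,d \right)} = 3 - \frac{\left(-1 + R\right) \left(-1 + d\right)}{2}$
$\left(156 + a{\left(13,-10 \right)}\right) \left(-22\right) = \left(156 + \left(\frac{5}{2} + \frac{1}{2} \cdot 13 + \frac{1}{2} \left(-10\right) - \frac{13}{2} \left(-10\right)\right)\right) \left(-22\right) = \left(156 + \left(\frac{5}{2} + \frac{13}{2} - 5 + 65\right)\right) \left(-22\right) = \left(156 + 69\right) \left(-22\right) = 225 \left(-22\right) = -4950$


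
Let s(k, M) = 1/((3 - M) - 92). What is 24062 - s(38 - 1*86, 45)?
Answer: 3224309/134 ≈ 24062.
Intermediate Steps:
s(k, M) = 1/(-89 - M)
24062 - s(38 - 1*86, 45) = 24062 - (-1)/(89 + 45) = 24062 - (-1)/134 = 24062 - 1*(-1/134) = 24062 + 1/134 = 3224309/134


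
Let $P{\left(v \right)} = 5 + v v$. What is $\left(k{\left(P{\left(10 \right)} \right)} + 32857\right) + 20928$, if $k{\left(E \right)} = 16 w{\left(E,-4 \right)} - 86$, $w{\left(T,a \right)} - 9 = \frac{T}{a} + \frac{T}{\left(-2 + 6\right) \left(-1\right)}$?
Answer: $53003$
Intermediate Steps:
$P{\left(v \right)} = 5 + v^{2}$
$w{\left(T,a \right)} = 9 - \frac{T}{4} + \frac{T}{a}$ ($w{\left(T,a \right)} = 9 + \left(\frac{T}{a} + \frac{T}{\left(-2 + 6\right) \left(-1\right)}\right) = 9 + \left(\frac{T}{a} + \frac{T}{4 \left(-1\right)}\right) = 9 + \left(\frac{T}{a} + \frac{T}{-4}\right) = 9 + \left(\frac{T}{a} + T \left(- \frac{1}{4}\right)\right) = 9 - \left(\frac{T}{4} - \frac{T}{a}\right) = 9 - \frac{T}{4} + \frac{T}{a}$)
$k{\left(E \right)} = 58 - 8 E$ ($k{\left(E \right)} = 16 \left(9 - \frac{E}{4} + \frac{E}{-4}\right) - 86 = 16 \left(9 - \frac{E}{4} + E \left(- \frac{1}{4}\right)\right) - 86 = 16 \left(9 - \frac{E}{4} - \frac{E}{4}\right) - 86 = 16 \left(9 - \frac{E}{2}\right) - 86 = \left(144 - 8 E\right) - 86 = 58 - 8 E$)
$\left(k{\left(P{\left(10 \right)} \right)} + 32857\right) + 20928 = \left(\left(58 - 8 \left(5 + 10^{2}\right)\right) + 32857\right) + 20928 = \left(\left(58 - 8 \left(5 + 100\right)\right) + 32857\right) + 20928 = \left(\left(58 - 840\right) + 32857\right) + 20928 = \left(-782 + 32857\right) + 20928 = 32075 + 20928 = 53003$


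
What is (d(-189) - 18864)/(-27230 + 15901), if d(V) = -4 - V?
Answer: 18679/11329 ≈ 1.6488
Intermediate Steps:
(d(-189) - 18864)/(-27230 + 15901) = ((-4 - 1*(-189)) - 18864)/(-27230 + 15901) = ((-4 + 189) - 18864)/(-11329) = (185 - 18864)*(-1/11329) = -18679*(-1/11329) = 18679/11329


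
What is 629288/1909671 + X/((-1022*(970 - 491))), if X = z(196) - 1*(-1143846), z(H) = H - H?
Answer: -938154572861/467428260999 ≈ -2.0071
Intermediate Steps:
z(H) = 0
X = 1143846 (X = 0 - 1*(-1143846) = 0 + 1143846 = 1143846)
629288/1909671 + X/((-1022*(970 - 491))) = 629288/1909671 + 1143846/((-1022*(970 - 491))) = 629288*(1/1909671) + 1143846/((-1022*479)) = 629288/1909671 + 1143846/(-489538) = 629288/1909671 + 1143846*(-1/489538) = 629288/1909671 - 571923/244769 = -938154572861/467428260999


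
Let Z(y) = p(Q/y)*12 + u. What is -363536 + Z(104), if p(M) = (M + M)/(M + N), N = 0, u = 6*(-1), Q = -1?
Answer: -363518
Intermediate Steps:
u = -6
p(M) = 2 (p(M) = (M + M)/(M + 0) = (2*M)/M = 2)
Z(y) = 18 (Z(y) = 2*12 - 6 = 24 - 6 = 18)
-363536 + Z(104) = -363536 + 18 = -363518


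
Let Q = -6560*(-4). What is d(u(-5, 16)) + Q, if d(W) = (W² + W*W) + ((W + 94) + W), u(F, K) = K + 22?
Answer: 29298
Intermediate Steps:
u(F, K) = 22 + K
Q = 26240
d(W) = 94 + 2*W + 2*W² (d(W) = (W² + W²) + ((94 + W) + W) = 2*W² + (94 + 2*W) = 94 + 2*W + 2*W²)
d(u(-5, 16)) + Q = (94 + 2*(22 + 16) + 2*(22 + 16)²) + 26240 = (94 + 2*38 + 2*38²) + 26240 = (94 + 76 + 2*1444) + 26240 = (94 + 76 + 2888) + 26240 = 3058 + 26240 = 29298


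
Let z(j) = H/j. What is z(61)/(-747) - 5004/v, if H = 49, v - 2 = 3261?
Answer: -228177155/148685121 ≈ -1.5346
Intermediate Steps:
v = 3263 (v = 2 + 3261 = 3263)
z(j) = 49/j
z(61)/(-747) - 5004/v = (49/61)/(-747) - 5004/3263 = (49*(1/61))*(-1/747) - 5004*1/3263 = (49/61)*(-1/747) - 5004/3263 = -49/45567 - 5004/3263 = -228177155/148685121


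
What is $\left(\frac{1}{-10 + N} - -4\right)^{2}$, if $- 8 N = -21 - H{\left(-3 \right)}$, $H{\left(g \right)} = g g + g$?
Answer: $\frac{41616}{2809} \approx 14.815$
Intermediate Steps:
$H{\left(g \right)} = g + g^{2}$ ($H{\left(g \right)} = g^{2} + g = g + g^{2}$)
$N = \frac{27}{8}$ ($N = - \frac{-21 - - 3 \left(1 - 3\right)}{8} = - \frac{-21 - \left(-3\right) \left(-2\right)}{8} = - \frac{-21 - 6}{8} = \left(- \frac{1}{8}\right) \left(-27\right) = \frac{27}{8} \approx 3.375$)
$\left(\frac{1}{-10 + N} - -4\right)^{2} = \left(\frac{1}{-10 + \frac{27}{8}} - -4\right)^{2} = \left(\frac{1}{- \frac{53}{8}} + \left(-1 + 5\right)\right)^{2} = \left(- \frac{8}{53} + 4\right)^{2} = \left(\frac{204}{53}\right)^{2} = \frac{41616}{2809}$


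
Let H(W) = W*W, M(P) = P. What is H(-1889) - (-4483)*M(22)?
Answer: 3666947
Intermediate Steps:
H(W) = W²
H(-1889) - (-4483)*M(22) = (-1889)² - (-4483)*22 = 3568321 - 1*(-98626) = 3568321 + 98626 = 3666947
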